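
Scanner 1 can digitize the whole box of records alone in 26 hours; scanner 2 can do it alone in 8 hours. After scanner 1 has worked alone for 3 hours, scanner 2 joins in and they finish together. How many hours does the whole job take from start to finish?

143/17 hours

In 3 hours scanner 1 does 3/26 of the job, leaving 23/26.
Scanner 1 and scanner 2 together work at 17/104 per hour, so finishing takes 23/26 ÷ 17/104 = 92/17 hours.
Total time = 3 + 92/17 = 143/17 hours.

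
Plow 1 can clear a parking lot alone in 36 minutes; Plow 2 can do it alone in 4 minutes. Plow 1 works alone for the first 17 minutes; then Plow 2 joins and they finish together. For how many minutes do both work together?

In 17 minutes Plow 1 does 17/36 of the job, leaving 19/36.
Plow 1 and Plow 2 together work at 5/18 per minute, so finishing takes 19/36 ÷ 5/18 = 19/10 minutes.

19/10 minutes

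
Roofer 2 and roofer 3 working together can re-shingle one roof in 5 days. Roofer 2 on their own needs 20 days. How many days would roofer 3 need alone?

Combined rate is 1/5 per day.
Known contribution: 1/20 per day.
So roofer 3's rate is 1/5 − 1/20 = 3/20, meaning 20/3 days alone.

20/3 days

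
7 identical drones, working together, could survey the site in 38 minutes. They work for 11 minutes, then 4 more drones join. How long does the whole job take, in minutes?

One drone does 1/266 of the job per minute.
After 11 minutes with 7 drones, 11/38 is done (27/38 left).
With 11 drones the rate is 11/266, so the rest takes 27/38 ÷ 11/266 = 189/11 minutes.
Total = 11 + 189/11 = 310/11 minutes.

310/11 minutes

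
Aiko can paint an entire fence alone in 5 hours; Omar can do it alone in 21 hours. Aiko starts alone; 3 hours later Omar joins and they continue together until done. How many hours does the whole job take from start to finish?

60/13 hours

In 3 hours Aiko does 3/5 of the job, leaving 2/5.
Aiko and Omar together work at 26/105 per hour, so finishing takes 2/5 ÷ 26/105 = 21/13 hours.
Total time = 3 + 21/13 = 60/13 hours.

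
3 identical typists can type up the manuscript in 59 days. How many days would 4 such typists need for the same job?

177/4 days

Total work is 3·59 = 177 typist-days.
With 4 typists: 177/4 days.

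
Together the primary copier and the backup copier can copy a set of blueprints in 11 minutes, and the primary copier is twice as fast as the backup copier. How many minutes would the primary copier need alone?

Let the backup copier's rate be r; then the primary copier's rate is 2r, so together (2 + 1)r = 3r = 1/11.
Thus r = 1/33 per minute.
The backup copier alone: 33 minutes; the primary copier alone: 33/2 minutes.

33/2 minutes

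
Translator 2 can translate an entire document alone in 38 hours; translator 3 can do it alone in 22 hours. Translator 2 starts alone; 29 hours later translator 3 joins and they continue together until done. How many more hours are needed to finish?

33/10 hours

In 29 hours translator 2 does 29/38 of the job, leaving 9/38.
Translator 2 and translator 3 together work at 15/209 per hour, so finishing takes 9/38 ÷ 15/209 = 33/10 hours.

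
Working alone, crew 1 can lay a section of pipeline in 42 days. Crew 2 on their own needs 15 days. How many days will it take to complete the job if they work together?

210/19 days

Combined rate: 1/42 + 1/15 = (5 + 14)/210 = 19/210 per day.
Time = 1 ÷ (19/210) = 210/19 days.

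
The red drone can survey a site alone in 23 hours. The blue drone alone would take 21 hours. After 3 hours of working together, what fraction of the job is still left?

117/161

Combined rate: 1/23 + 1/21 = (21 + 23)/483 = 44/483 per hour.
In 3 hours they complete 3·44/483 = 44/161 of the job.
So 117/161 remains.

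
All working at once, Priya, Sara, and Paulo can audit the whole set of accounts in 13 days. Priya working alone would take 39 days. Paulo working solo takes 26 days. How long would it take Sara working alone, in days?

Combined rate is 1/13 per day.
Known contribution: 1/39 + 1/26 = (2 + 3)/78 = 5/78 per day.
So Sara's rate is 1/13 − 5/78 = 1/78, meaning 78 days alone.

78 days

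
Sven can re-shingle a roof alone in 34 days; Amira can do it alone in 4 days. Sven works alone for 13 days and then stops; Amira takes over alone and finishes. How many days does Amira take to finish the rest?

42/17 days

In 13 days Sven does 13/34 of the job, leaving 21/34.
Amira works at 1/4 per day, so finishing takes 21/34 ÷ 1/4 = 42/17 days.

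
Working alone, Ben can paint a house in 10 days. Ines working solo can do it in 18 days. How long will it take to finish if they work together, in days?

45/7 days

Combined rate: 1/10 + 1/18 = (9 + 5)/90 = 14/90 = 7/45 per day.
Time = 1 ÷ (7/45) = 45/7 days.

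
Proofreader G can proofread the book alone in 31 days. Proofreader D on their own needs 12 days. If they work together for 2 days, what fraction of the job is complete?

Combined rate: 1/31 + 1/12 = (12 + 31)/372 = 43/372 per day.
In 2 days they complete 2·43/372 = 43/186 of the job.

43/186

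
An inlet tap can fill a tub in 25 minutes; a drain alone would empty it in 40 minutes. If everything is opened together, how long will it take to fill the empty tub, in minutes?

Net rate = 1/25 − 1/40 = (8 − 5)/200 = 3/200 per minute.
Filling time = 1 ÷ (3/200) = 200/3 minutes.

200/3 minutes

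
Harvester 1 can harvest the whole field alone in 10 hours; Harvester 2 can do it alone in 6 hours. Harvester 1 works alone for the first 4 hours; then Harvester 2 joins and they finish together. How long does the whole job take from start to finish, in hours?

In 4 hours Harvester 1 does 4/10 = 2/5 of the job, leaving 3/5.
Harvester 1 and Harvester 2 together work at 4/15 per hour, so finishing takes 3/5 ÷ 4/15 = 9/4 hours.
Total time = 4 + 9/4 = 25/4 hours.

25/4 hours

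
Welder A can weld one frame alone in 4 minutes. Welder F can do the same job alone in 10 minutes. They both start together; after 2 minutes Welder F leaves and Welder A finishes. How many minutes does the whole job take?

16/5 minutes

In the first 2 minutes the combined rate is 7/20, so 7/10 of the job is done, leaving 3/10.
After Welder F leaves the rate is 1/4 per minute; the remaining 3/10 takes 6/5 minutes.
Total = 2 + 6/5 = 16/5 minutes.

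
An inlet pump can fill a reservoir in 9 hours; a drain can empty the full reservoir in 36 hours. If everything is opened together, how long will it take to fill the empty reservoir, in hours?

12 hours

Net rate = 1/9 − 1/36 = (4 − 1)/36 = 3/36 = 1/12 per hour.
Filling time = 1 ÷ (1/12) = 12 hours.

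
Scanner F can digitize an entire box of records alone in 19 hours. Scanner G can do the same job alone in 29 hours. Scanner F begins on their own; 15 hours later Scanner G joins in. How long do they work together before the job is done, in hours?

29/12 hours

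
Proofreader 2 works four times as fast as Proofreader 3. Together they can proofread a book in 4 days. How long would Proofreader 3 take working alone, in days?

Let Proofreader 3's rate be r; then Proofreader 2's rate is 4r, so together (4 + 1)r = 5r = 1/4.
Thus r = 1/20 per day.
Proofreader 3 alone: 20 days; Proofreader 2 alone: 5 days.

20 days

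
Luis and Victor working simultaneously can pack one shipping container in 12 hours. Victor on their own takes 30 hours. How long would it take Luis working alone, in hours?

Combined rate is 1/12 per hour.
Known contribution: 1/30 per hour.
So Luis's rate is 1/12 − 1/30 = 1/20, meaning 20 hours alone.

20 hours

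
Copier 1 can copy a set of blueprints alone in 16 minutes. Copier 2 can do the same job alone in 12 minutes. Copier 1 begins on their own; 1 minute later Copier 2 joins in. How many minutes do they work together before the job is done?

In the first 1 minute Copier 1 alone does 1/16 of the job, leaving 15/16.
Once everyone is working, combined rate: 1/16 + 1/12 = (3 + 4)/48 = 7/48 per minute.
Remaining 15/16 at 7/48 per minute takes 45/7 minutes.

45/7 minutes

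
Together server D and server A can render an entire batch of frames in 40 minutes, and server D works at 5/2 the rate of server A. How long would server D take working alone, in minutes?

Let server A's rate be r; then server D's rate is (5/2)r, so together (5/2 + 1)r = (7/2)r = 1/40.
Thus r = 1/140 per minute.
Server A alone: 140 minutes; server D alone: 56 minutes.

56 minutes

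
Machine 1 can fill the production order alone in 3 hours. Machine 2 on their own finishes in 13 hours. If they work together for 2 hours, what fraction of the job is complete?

32/39

Combined rate: 1/3 + 1/13 = (13 + 3)/39 = 16/39 per hour.
In 2 hours they complete 2·16/39 = 32/39 of the job.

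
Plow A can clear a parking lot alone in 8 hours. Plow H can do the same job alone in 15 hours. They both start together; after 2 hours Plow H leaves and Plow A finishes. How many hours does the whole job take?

In the first 2 hours the combined rate is 23/120, so 23/60 of the job is done, leaving 37/60.
After Plow H leaves the rate is 1/8 per hour; the remaining 37/60 takes 74/15 hours.
Total = 2 + 74/15 = 104/15 hours.

104/15 hours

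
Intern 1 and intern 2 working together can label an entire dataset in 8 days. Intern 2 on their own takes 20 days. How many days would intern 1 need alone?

Combined rate is 1/8 per day.
Known contribution: 1/20 per day.
So intern 1's rate is 1/8 − 1/20 = 3/40, meaning 40/3 days alone.

40/3 days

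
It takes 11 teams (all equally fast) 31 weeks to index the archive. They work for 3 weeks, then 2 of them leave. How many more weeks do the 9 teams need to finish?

One team does 1/341 of the job per week.
After 3 weeks with 11 teams, 3/31 is done (28/31 left).
With 9 teams the rate is 9/341, so the rest takes 28/31 ÷ 9/341 = 308/9 weeks.

308/9 weeks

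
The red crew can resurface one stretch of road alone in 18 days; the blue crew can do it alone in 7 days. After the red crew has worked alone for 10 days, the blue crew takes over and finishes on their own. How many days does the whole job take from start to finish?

In 10 days the red crew does 10/18 = 5/9 of the job, leaving 4/9.
The blue crew works at 1/7 per day, so finishing takes 4/9 ÷ 1/7 = 28/9 days.
Total time = 10 + 28/9 = 118/9 days.

118/9 days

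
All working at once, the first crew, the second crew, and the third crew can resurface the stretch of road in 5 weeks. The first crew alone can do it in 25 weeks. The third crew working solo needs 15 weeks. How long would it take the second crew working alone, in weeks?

75/7 weeks

Combined rate is 1/5 per week.
Known contribution: 1/25 + 1/15 = (3 + 5)/75 = 8/75 per week.
So the second crew's rate is 1/5 − 8/75 = 7/75, meaning 75/7 weeks alone.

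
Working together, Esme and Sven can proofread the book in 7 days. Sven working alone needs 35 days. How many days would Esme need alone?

Combined rate is 1/7 per day.
Known contribution: 1/35 per day.
So Esme's rate is 1/7 − 1/35 = 4/35, meaning 35/4 days alone.

35/4 days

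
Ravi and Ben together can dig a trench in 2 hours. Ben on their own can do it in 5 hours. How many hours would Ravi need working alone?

10/3 hours

Combined rate is 1/2 per hour.
Known contribution: 1/5 per hour.
So Ravi's rate is 1/2 − 1/5 = 3/10, meaning 10/3 hours alone.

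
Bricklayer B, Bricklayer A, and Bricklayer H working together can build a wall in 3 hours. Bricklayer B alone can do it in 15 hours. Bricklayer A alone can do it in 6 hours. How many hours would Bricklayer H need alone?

Combined rate is 1/3 per hour.
Known contribution: 1/15 + 1/6 = (2 + 5)/30 = 7/30 per hour.
So Bricklayer H's rate is 1/3 − 7/30 = 1/10, meaning 10 hours alone.

10 hours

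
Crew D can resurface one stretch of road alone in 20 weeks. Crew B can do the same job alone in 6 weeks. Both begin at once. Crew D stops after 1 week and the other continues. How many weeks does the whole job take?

In the first 1 week the combined rate is 13/60, so 13/60 of the job is done, leaving 47/60.
After crew D leaves the rate is 1/6 per week; the remaining 47/60 takes 47/10 weeks.
Total = 1 + 47/10 = 57/10 weeks.

57/10 weeks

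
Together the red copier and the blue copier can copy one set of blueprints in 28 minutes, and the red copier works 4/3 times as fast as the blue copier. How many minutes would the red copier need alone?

Let the blue copier's rate be r; then the red copier's rate is (4/3)r, so together (4/3 + 1)r = (7/3)r = 1/28.
Thus r = 3/196 per minute.
The blue copier alone: 196/3 minutes; the red copier alone: 49 minutes.

49 minutes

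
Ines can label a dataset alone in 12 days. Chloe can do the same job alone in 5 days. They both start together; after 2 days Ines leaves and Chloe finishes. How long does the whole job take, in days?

25/6 days

In the first 2 days the combined rate is 17/60, so 17/30 of the job is done, leaving 13/30.
After Ines leaves the rate is 1/5 per day; the remaining 13/30 takes 13/6 days.
Total = 2 + 13/6 = 25/6 days.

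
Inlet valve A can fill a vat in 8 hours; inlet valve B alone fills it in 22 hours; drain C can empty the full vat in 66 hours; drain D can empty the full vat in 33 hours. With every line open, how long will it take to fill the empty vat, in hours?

Net rate = 1/8 + 1/22 − 1/66 − 1/33 = (33 + 12 − 4 − 8)/264 = 33/264 = 1/8 per hour.
Filling time = 1 ÷ (1/8) = 8 hours.

8 hours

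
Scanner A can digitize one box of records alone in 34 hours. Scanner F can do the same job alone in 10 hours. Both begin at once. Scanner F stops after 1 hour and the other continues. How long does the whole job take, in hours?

In the first 1 hour the combined rate is 11/85, so 11/85 of the job is done, leaving 74/85.
After Scanner F leaves the rate is 1/34 per hour; the remaining 74/85 takes 148/5 hours.
Total = 1 + 148/5 = 153/5 hours.

153/5 hours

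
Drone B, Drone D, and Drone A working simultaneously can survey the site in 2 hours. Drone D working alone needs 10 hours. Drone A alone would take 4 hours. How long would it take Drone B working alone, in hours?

20/3 hours

Combined rate is 1/2 per hour.
Known contribution: 1/10 + 1/4 = (2 + 5)/20 = 7/20 per hour.
So Drone B's rate is 1/2 − 7/20 = 3/20, meaning 20/3 hours alone.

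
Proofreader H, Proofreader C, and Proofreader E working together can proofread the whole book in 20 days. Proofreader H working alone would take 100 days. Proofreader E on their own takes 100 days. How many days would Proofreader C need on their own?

100/3 days

Combined rate is 1/20 per day.
Known contribution: 1/100 + 1/100 = (1 + 1)/100 = 2/100 = 1/50 per day.
So Proofreader C's rate is 1/20 − 1/50 = 3/100, meaning 100/3 days alone.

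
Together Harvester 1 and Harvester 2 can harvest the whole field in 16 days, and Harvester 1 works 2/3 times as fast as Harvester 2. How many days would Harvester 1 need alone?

40 days

Let Harvester 2's rate be r; then Harvester 1's rate is (2/3)r, so together (2/3 + 1)r = (5/3)r = 1/16.
Thus r = 3/80 per day.
Harvester 2 alone: 80/3 days; Harvester 1 alone: 40 days.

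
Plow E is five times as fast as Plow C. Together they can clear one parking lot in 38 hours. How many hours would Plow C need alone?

228 hours

Let Plow C's rate be r; then Plow E's rate is 5r, so together (5 + 1)r = 6r = 1/38.
Thus r = 1/228 per hour.
Plow C alone: 228 hours; Plow E alone: 228/5 hours.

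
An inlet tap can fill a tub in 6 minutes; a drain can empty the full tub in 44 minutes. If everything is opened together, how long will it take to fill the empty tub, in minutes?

Net rate = 1/6 − 1/44 = (22 − 3)/132 = 19/132 per minute.
Filling time = 1 ÷ (19/132) = 132/19 minutes.

132/19 minutes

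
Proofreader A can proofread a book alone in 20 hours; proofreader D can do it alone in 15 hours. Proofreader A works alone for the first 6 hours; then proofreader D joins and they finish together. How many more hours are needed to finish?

6 hours

In 6 hours proofreader A does 6/20 = 3/10 of the job, leaving 7/10.
Proofreader A and proofreader D together work at 7/60 per hour, so finishing takes 7/10 ÷ 7/60 = 6 hours.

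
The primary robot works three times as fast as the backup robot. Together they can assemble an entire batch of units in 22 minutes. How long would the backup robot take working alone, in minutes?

88 minutes

Let the backup robot's rate be r; then the primary robot's rate is 3r, so together (3 + 1)r = 4r = 1/22.
Thus r = 1/88 per minute.
The backup robot alone: 88 minutes; the primary robot alone: 88/3 minutes.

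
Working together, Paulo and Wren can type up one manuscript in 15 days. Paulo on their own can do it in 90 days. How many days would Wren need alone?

18 days

Combined rate is 1/15 per day.
Known contribution: 1/90 per day.
So Wren's rate is 1/15 − 1/90 = 1/18, meaning 18 days alone.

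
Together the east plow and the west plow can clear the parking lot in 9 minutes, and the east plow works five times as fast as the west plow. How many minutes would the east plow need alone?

54/5 minutes

Let the west plow's rate be r; then the east plow's rate is 5r, so together (5 + 1)r = 6r = 1/9.
Thus r = 1/54 per minute.
The west plow alone: 54 minutes; the east plow alone: 54/5 minutes.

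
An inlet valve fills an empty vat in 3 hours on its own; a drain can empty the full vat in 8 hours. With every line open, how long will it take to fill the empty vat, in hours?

24/5 hours

Net rate = 1/3 − 1/8 = (8 − 3)/24 = 5/24 per hour.
Filling time = 1 ÷ (5/24) = 24/5 hours.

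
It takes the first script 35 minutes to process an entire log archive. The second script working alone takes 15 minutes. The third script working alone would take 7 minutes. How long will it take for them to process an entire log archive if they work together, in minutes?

Combined rate: 1/35 + 1/15 + 1/7 = (3 + 7 + 15)/105 = 25/105 = 5/21 per minute.
Time = 1 ÷ (5/21) = 21/5 minutes.

21/5 minutes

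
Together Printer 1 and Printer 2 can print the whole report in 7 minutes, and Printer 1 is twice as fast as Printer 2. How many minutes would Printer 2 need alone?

21 minutes

Let Printer 2's rate be r; then Printer 1's rate is 2r, so together (2 + 1)r = 3r = 1/7.
Thus r = 1/21 per minute.
Printer 2 alone: 21 minutes; Printer 1 alone: 21/2 minutes.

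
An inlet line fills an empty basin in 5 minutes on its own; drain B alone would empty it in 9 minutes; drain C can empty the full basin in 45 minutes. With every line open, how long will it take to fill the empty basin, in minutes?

Net rate = 1/5 − 1/9 − 1/45 = (9 − 5 − 1)/45 = 3/45 = 1/15 per minute.
Filling time = 1 ÷ (1/15) = 15 minutes.

15 minutes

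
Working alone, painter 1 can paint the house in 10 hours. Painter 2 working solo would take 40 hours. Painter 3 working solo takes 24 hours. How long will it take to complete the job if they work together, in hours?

6 hours

Combined rate: 1/10 + 1/40 + 1/24 = (12 + 3 + 5)/120 = 20/120 = 1/6 per hour.
Time = 1 ÷ (1/6) = 6 hours.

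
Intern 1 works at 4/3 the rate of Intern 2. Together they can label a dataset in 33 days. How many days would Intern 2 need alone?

77 days

Let Intern 2's rate be r; then Intern 1's rate is (4/3)r, so together (4/3 + 1)r = (7/3)r = 1/33.
Thus r = 1/77 per day.
Intern 2 alone: 77 days; Intern 1 alone: 231/4 days.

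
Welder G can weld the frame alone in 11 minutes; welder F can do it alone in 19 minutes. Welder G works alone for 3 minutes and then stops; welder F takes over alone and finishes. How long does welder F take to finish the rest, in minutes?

152/11 minutes

In 3 minutes welder G does 3/11 of the job, leaving 8/11.
Welder F works at 1/19 per minute, so finishing takes 8/11 ÷ 1/19 = 152/11 minutes.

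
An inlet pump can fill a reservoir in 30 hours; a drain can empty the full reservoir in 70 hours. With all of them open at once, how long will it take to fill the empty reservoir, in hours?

105/2 hours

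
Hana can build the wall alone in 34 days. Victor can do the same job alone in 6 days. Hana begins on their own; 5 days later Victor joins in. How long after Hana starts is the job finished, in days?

187/20 days

In the first 5 days Hana alone does 5/34 of the job, leaving 29/34.
Once everyone is working, combined rate: 1/34 + 1/6 = (3 + 17)/102 = 20/102 = 10/51 per day.
Remaining 29/34 at 10/51 per day takes 87/20 days.
Total from the start = 5 + 87/20 = 187/20 days.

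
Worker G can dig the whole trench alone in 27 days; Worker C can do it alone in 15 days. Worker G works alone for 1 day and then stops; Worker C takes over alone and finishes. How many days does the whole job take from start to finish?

139/9 days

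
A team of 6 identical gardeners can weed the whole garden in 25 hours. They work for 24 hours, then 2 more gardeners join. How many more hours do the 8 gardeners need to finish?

One gardener does 1/150 of the job per hour.
After 24 hours with 6 gardeners, 24/25 is done (1/25 left).
With 8 gardeners the rate is 8/150 = 4/75, so the rest takes 1/25 ÷ 4/75 = 3/4 hours.

3/4 hours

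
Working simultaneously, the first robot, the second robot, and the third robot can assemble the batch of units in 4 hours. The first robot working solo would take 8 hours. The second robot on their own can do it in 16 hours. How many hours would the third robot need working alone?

Combined rate is 1/4 per hour.
Known contribution: 1/8 + 1/16 = (2 + 1)/16 = 3/16 per hour.
So the third robot's rate is 1/4 − 3/16 = 1/16, meaning 16 hours alone.

16 hours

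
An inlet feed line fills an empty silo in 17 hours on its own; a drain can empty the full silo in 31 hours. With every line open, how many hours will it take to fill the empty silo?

527/14 hours

Net rate = 1/17 − 1/31 = (31 − 17)/527 = 14/527 per hour.
Filling time = 1 ÷ (14/527) = 527/14 hours.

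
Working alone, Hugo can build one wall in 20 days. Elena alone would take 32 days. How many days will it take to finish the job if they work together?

Combined rate: 1/20 + 1/32 = (8 + 5)/160 = 13/160 per day.
Time = 1 ÷ (13/160) = 160/13 days.

160/13 days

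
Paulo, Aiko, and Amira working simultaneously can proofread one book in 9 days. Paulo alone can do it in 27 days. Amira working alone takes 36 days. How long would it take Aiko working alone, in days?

108/5 days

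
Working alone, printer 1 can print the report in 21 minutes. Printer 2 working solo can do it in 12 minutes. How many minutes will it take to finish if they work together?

84/11 minutes

Combined rate: 1/21 + 1/12 = (4 + 7)/84 = 11/84 per minute.
Time = 1 ÷ (11/84) = 84/11 minutes.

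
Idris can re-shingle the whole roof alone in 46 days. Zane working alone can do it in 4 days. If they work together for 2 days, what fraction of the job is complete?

25/46

Combined rate: 1/46 + 1/4 = (2 + 23)/92 = 25/92 per day.
In 2 days they complete 2·25/92 = 25/46 of the job.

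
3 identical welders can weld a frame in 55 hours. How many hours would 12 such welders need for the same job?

55/4 hours

Total work is 3·55 = 165 welder-hours.
With 12 welders: 165/12 = 55/4 hours.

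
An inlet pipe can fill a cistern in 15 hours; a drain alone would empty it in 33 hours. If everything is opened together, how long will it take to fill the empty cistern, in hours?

Net rate = 1/15 − 1/33 = (11 − 5)/165 = 6/165 = 2/55 per hour.
Filling time = 1 ÷ (2/55) = 55/2 hours.

55/2 hours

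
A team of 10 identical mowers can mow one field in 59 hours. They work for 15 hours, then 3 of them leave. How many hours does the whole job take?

One mower does 1/590 of the job per hour.
After 15 hours with 10 mowers, 15/59 is done (44/59 left).
With 7 mowers the rate is 7/590, so the rest takes 44/59 ÷ 7/590 = 440/7 hours.
Total = 15 + 440/7 = 545/7 hours.

545/7 hours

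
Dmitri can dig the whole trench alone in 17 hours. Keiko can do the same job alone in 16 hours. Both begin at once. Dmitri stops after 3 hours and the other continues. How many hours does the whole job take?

224/17 hours

In the first 3 hours the combined rate is 33/272, so 99/272 of the job is done, leaving 173/272.
After Dmitri leaves the rate is 1/16 per hour; the remaining 173/272 takes 173/17 hours.
Total = 3 + 173/17 = 224/17 hours.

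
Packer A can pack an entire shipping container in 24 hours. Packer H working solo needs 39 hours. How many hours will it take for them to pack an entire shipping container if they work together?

With two workers the combined time is the product over the sum: 24·39/(24+39) = 936/63 = 104/7 hours.

104/7 hours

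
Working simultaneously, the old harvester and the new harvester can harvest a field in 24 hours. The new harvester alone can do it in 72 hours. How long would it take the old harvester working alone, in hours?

36 hours

Combined rate is 1/24 per hour.
Known contribution: 1/72 per hour.
So the old harvester's rate is 1/24 − 1/72 = 1/36, meaning 36 hours alone.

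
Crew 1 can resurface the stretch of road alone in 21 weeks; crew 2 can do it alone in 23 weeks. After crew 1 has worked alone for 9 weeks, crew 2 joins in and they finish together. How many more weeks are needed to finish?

69/11 weeks

In 9 weeks crew 1 does 9/21 = 3/7 of the job, leaving 4/7.
Crew 1 and crew 2 together work at 44/483 per week, so finishing takes 4/7 ÷ 44/483 = 69/11 weeks.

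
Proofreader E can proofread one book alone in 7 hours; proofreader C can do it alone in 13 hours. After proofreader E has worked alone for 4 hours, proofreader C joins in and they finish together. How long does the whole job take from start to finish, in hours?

119/20 hours

In 4 hours proofreader E does 4/7 of the job, leaving 3/7.
Proofreader E and proofreader C together work at 20/91 per hour, so finishing takes 3/7 ÷ 20/91 = 39/20 hours.
Total time = 4 + 39/20 = 119/20 hours.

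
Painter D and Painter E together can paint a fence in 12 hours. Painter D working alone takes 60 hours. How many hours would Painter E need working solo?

Combined rate is 1/12 per hour.
Known contribution: 1/60 per hour.
So Painter E's rate is 1/12 − 1/60 = 1/15, meaning 15 hours alone.

15 hours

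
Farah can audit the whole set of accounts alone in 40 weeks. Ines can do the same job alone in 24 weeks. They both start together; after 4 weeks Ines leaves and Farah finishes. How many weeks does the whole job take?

100/3 weeks

In the first 4 weeks the combined rate is 1/15, so 4/15 of the job is done, leaving 11/15.
After Ines leaves the rate is 1/40 per week; the remaining 11/15 takes 88/3 weeks.
Total = 4 + 88/3 = 100/3 weeks.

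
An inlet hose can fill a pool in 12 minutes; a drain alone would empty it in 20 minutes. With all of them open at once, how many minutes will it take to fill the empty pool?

30 minutes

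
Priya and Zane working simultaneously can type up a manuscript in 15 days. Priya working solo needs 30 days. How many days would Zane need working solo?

30 days

Combined rate is 1/15 per day.
Known contribution: 1/30 per day.
So Zane's rate is 1/15 − 1/30 = 1/30, meaning 30 days alone.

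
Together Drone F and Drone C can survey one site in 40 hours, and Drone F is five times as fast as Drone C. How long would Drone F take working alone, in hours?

Let Drone C's rate be r; then Drone F's rate is 5r, so together (5 + 1)r = 6r = 1/40.
Thus r = 1/240 per hour.
Drone C alone: 240 hours; Drone F alone: 48 hours.

48 hours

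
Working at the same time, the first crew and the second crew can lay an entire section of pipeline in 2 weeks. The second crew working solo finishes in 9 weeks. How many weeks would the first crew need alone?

Combined rate is 1/2 per week.
Known contribution: 1/9 per week.
So the first crew's rate is 1/2 − 1/9 = 7/18, meaning 18/7 weeks alone.

18/7 weeks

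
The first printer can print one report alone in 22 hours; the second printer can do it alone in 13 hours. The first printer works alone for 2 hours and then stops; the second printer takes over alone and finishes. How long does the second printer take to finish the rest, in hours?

In 2 hours the first printer does 2/22 = 1/11 of the job, leaving 10/11.
The second printer works at 1/13 per hour, so finishing takes 10/11 ÷ 1/13 = 130/11 hours.

130/11 hours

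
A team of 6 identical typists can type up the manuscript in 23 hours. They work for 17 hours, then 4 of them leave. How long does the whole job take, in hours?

35 hours

One typist does 1/138 of the job per hour.
After 17 hours with 6 typists, 17/23 is done (6/23 left).
With 2 typists the rate is 2/138 = 1/69, so the rest takes 6/23 ÷ 1/69 = 18 hours.
Total = 17 + 18 = 35 hours.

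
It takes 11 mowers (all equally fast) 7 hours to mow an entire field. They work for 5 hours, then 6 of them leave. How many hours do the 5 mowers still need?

22/5 hours

One mower does 1/77 of the job per hour.
After 5 hours with 11 mowers, 5/7 is done (2/7 left).
With 5 mowers the rate is 5/77, so the rest takes 2/7 ÷ 5/77 = 22/5 hours.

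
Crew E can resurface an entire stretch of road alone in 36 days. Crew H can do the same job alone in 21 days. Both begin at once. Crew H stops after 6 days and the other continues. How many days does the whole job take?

180/7 days

In the first 6 days the combined rate is 19/252, so 19/42 of the job is done, leaving 23/42.
After crew H leaves the rate is 1/36 per day; the remaining 23/42 takes 138/7 days.
Total = 6 + 138/7 = 180/7 days.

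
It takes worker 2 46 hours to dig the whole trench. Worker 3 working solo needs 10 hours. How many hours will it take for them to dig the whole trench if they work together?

Combined rate: 1/46 + 1/10 = (5 + 23)/230 = 28/230 = 14/115 per hour.
Time = 1 ÷ (14/115) = 115/14 hours.

115/14 hours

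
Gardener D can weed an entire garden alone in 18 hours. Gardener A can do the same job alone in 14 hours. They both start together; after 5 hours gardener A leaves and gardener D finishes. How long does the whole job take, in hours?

In the first 5 hours the combined rate is 8/63, so 40/63 of the job is done, leaving 23/63.
After gardener A leaves the rate is 1/18 per hour; the remaining 23/63 takes 46/7 hours.
Total = 5 + 46/7 = 81/7 hours.

81/7 hours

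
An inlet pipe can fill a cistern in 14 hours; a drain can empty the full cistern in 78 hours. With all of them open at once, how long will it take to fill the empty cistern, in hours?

Net rate = 1/14 − 1/78 = (39 − 7)/546 = 32/546 = 16/273 per hour.
Filling time = 1 ÷ (16/273) = 273/16 hours.

273/16 hours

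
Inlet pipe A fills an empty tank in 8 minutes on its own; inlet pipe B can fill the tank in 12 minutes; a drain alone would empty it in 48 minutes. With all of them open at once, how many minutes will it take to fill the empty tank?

Net rate = 1/8 + 1/12 − 1/48 = (6 + 4 − 1)/48 = 9/48 = 3/16 per minute.
Filling time = 1 ÷ (3/16) = 16/3 minutes.

16/3 minutes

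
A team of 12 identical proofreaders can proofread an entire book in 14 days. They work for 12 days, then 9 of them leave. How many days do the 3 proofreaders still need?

8 days

One proofreader does 1/168 of the job per day.
After 12 days with 12 proofreaders, 6/7 is done (1/7 left).
With 3 proofreaders the rate is 3/168 = 1/56, so the rest takes 1/7 ÷ 1/56 = 8 days.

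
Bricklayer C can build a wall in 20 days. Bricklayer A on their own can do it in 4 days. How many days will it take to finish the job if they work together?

Combined rate: 1/20 + 1/4 = (1 + 5)/20 = 6/20 = 3/10 per day.
Time = 1 ÷ (3/10) = 10/3 days.

10/3 days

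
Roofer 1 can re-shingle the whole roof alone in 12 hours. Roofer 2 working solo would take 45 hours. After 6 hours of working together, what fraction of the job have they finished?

19/30

Combined rate: 1/12 + 1/45 = (15 + 4)/180 = 19/180 per hour.
In 6 hours they complete 6·19/180 = 19/30 of the job.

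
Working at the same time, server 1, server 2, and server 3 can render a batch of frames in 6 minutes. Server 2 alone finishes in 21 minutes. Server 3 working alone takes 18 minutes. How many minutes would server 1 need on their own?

63/4 minutes

Combined rate is 1/6 per minute.
Known contribution: 1/21 + 1/18 = (6 + 7)/126 = 13/126 per minute.
So server 1's rate is 1/6 − 13/126 = 4/63, meaning 63/4 minutes alone.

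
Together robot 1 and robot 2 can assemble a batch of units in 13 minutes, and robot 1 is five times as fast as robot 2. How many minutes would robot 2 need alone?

78 minutes

Let robot 2's rate be r; then robot 1's rate is 5r, so together (5 + 1)r = 6r = 1/13.
Thus r = 1/78 per minute.
Robot 2 alone: 78 minutes; robot 1 alone: 78/5 minutes.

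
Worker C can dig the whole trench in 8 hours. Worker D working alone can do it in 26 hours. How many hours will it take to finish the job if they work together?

104/17 hours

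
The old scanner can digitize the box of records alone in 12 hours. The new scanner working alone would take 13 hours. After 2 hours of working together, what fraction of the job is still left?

Combined rate: 1/12 + 1/13 = (13 + 12)/156 = 25/156 per hour.
In 2 hours they complete 2·25/156 = 25/78 of the job.
So 53/78 remains.

53/78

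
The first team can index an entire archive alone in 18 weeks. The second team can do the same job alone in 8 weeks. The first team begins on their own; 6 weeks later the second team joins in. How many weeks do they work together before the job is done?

In the first 6 weeks the first team alone does 6/18 = 1/3 of the job, leaving 2/3.
Once everyone is working, combined rate: 1/18 + 1/8 = (4 + 9)/72 = 13/72 per week.
Remaining 2/3 at 13/72 per week takes 48/13 weeks.

48/13 weeks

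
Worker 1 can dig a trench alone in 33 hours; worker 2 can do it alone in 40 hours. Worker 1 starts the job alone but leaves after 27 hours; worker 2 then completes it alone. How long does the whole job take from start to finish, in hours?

In 27 hours worker 1 does 27/33 = 9/11 of the job, leaving 2/11.
Worker 2 works at 1/40 per hour, so finishing takes 2/11 ÷ 1/40 = 80/11 hours.
Total time = 27 + 80/11 = 377/11 hours.

377/11 hours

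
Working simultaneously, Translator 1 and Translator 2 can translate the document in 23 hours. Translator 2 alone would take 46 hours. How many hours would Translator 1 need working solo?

Combined rate is 1/23 per hour.
Known contribution: 1/46 per hour.
So Translator 1's rate is 1/23 − 1/46 = 1/46, meaning 46 hours alone.

46 hours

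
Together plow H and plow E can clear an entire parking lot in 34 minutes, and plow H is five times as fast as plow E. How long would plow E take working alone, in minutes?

204 minutes

Let plow E's rate be r; then plow H's rate is 5r, so together (5 + 1)r = 6r = 1/34.
Thus r = 1/204 per minute.
Plow E alone: 204 minutes; plow H alone: 204/5 minutes.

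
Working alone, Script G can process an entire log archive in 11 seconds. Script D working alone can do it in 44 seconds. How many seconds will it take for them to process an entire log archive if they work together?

44/5 seconds

Combined rate: 1/11 + 1/44 = (4 + 1)/44 = 5/44 per second.
Time = 1 ÷ (5/44) = 44/5 seconds.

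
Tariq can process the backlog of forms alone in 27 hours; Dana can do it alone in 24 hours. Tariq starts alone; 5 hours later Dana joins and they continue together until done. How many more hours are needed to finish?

176/17 hours

In 5 hours Tariq does 5/27 of the job, leaving 22/27.
Tariq and Dana together work at 17/216 per hour, so finishing takes 22/27 ÷ 17/216 = 176/17 hours.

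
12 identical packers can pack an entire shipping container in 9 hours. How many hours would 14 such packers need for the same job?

54/7 hours

Total work is 12·9 = 108 packer-hours.
With 14 packers: 108/14 = 54/7 hours.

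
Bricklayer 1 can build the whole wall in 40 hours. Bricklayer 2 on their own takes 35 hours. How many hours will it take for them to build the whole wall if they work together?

56/3 hours

Combined rate: 1/40 + 1/35 = (7 + 8)/280 = 15/280 = 3/56 per hour.
Time = 1 ÷ (3/56) = 56/3 hours.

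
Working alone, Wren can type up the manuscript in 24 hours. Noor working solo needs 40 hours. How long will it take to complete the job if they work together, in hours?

15 hours

With two workers the combined time is the product over the sum: 24·40/(24+40) = 960/64 = 15 hours.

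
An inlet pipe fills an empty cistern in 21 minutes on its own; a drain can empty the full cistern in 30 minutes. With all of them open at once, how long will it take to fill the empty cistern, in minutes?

70 minutes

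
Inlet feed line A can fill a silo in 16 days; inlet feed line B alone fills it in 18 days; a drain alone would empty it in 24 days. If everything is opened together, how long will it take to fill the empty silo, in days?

144/11 days

Net rate = 1/16 + 1/18 − 1/24 = (9 + 8 − 6)/144 = 11/144 per day.
Filling time = 1 ÷ (11/144) = 144/11 days.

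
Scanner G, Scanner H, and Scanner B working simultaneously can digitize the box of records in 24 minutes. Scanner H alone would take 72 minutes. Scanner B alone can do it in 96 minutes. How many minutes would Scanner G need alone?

Combined rate is 1/24 per minute.
Known contribution: 1/72 + 1/96 = (4 + 3)/288 = 7/288 per minute.
So Scanner G's rate is 1/24 − 7/288 = 5/288, meaning 288/5 minutes alone.

288/5 minutes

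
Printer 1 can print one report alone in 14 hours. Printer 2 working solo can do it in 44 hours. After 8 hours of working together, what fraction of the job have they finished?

Combined rate: 1/14 + 1/44 = (22 + 7)/308 = 29/308 per hour.
In 8 hours they complete 8·29/308 = 58/77 of the job.

58/77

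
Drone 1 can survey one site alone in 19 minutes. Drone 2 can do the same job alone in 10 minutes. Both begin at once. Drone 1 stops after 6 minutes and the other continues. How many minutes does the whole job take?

In the first 6 minutes the combined rate is 29/190, so 87/95 of the job is done, leaving 8/95.
After Drone 1 leaves the rate is 1/10 per minute; the remaining 8/95 takes 16/19 minutes.
Total = 6 + 16/19 = 130/19 minutes.

130/19 minutes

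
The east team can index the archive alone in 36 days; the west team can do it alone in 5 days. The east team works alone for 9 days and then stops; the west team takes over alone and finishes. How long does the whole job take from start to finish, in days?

51/4 days

In 9 days the east team does 9/36 = 1/4 of the job, leaving 3/4.
The west team works at 1/5 per day, so finishing takes 3/4 ÷ 1/5 = 15/4 days.
Total time = 9 + 15/4 = 51/4 days.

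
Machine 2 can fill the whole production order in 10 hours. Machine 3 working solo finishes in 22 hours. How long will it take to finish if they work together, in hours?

With two workers the combined time is the product over the sum: 10·22/(10+22) = 220/32 = 55/8 hours.

55/8 hours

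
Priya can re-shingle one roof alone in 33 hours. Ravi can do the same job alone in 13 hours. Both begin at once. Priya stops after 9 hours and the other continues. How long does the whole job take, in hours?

104/11 hours

In the first 9 hours the combined rate is 46/429, so 138/143 of the job is done, leaving 5/143.
After Priya leaves the rate is 1/13 per hour; the remaining 5/143 takes 5/11 hours.
Total = 9 + 5/11 = 104/11 hours.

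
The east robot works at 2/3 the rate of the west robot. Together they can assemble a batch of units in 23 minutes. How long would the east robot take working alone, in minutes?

115/2 minutes

Let the west robot's rate be r; then the east robot's rate is (2/3)r, so together (2/3 + 1)r = (5/3)r = 1/23.
Thus r = 3/115 per minute.
The west robot alone: 115/3 minutes; the east robot alone: 115/2 minutes.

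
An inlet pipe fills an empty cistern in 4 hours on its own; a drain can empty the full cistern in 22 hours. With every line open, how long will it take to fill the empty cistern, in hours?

44/9 hours

Net rate = 1/4 − 1/22 = (11 − 2)/44 = 9/44 per hour.
Filling time = 1 ÷ (9/44) = 44/9 hours.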